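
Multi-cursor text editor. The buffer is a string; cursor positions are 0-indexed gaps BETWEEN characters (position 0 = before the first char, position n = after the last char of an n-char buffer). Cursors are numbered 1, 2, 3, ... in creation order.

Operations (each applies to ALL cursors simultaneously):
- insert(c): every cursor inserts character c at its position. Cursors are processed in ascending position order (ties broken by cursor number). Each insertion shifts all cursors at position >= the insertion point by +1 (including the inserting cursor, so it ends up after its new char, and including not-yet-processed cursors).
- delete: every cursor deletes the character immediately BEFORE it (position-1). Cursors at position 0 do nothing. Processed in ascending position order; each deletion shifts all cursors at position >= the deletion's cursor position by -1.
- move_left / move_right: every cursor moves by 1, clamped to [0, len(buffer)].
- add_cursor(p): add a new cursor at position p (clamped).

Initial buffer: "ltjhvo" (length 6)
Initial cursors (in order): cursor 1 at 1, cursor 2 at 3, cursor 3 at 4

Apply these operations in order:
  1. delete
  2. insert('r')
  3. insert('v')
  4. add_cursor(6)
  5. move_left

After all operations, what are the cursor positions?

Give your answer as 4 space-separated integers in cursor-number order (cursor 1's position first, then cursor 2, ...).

Answer: 1 6 6 5

Derivation:
After op 1 (delete): buffer="tvo" (len 3), cursors c1@0 c2@1 c3@1, authorship ...
After op 2 (insert('r')): buffer="rtrrvo" (len 6), cursors c1@1 c2@4 c3@4, authorship 1.23..
After op 3 (insert('v')): buffer="rvtrrvvvo" (len 9), cursors c1@2 c2@7 c3@7, authorship 11.2323..
After op 4 (add_cursor(6)): buffer="rvtrrvvvo" (len 9), cursors c1@2 c4@6 c2@7 c3@7, authorship 11.2323..
After op 5 (move_left): buffer="rvtrrvvvo" (len 9), cursors c1@1 c4@5 c2@6 c3@6, authorship 11.2323..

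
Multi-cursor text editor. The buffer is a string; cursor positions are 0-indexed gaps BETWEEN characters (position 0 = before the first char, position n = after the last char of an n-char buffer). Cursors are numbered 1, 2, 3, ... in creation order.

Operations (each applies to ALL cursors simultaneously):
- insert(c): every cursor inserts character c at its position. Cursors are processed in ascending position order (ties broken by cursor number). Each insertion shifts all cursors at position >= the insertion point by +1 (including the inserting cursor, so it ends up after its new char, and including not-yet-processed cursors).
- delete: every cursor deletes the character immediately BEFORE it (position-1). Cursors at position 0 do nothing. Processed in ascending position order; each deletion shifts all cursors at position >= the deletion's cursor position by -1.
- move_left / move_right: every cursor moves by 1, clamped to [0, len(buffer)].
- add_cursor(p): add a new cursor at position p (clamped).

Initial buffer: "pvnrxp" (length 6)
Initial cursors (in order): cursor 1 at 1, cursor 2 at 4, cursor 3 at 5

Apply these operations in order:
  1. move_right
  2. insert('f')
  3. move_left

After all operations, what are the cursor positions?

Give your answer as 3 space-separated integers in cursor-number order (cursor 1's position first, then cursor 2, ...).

Answer: 2 6 8

Derivation:
After op 1 (move_right): buffer="pvnrxp" (len 6), cursors c1@2 c2@5 c3@6, authorship ......
After op 2 (insert('f')): buffer="pvfnrxfpf" (len 9), cursors c1@3 c2@7 c3@9, authorship ..1...2.3
After op 3 (move_left): buffer="pvfnrxfpf" (len 9), cursors c1@2 c2@6 c3@8, authorship ..1...2.3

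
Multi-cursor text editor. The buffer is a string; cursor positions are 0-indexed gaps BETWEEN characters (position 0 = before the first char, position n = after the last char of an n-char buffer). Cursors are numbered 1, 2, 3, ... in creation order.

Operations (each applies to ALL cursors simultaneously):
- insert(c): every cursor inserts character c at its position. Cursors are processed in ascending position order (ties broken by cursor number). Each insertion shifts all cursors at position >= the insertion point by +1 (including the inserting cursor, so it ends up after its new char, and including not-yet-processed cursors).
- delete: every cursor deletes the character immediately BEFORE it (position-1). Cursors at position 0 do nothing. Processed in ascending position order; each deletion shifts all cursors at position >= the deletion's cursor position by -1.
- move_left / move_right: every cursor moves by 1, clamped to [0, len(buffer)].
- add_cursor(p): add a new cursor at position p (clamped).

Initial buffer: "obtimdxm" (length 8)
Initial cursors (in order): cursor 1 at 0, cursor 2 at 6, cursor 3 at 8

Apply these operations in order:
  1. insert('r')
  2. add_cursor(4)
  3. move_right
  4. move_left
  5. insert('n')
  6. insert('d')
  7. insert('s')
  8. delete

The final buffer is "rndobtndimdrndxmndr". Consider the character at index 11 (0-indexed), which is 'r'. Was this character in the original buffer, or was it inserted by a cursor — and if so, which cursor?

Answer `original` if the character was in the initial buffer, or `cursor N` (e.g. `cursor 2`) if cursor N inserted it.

Answer: cursor 2

Derivation:
After op 1 (insert('r')): buffer="robtimdrxmr" (len 11), cursors c1@1 c2@8 c3@11, authorship 1......2..3
After op 2 (add_cursor(4)): buffer="robtimdrxmr" (len 11), cursors c1@1 c4@4 c2@8 c3@11, authorship 1......2..3
After op 3 (move_right): buffer="robtimdrxmr" (len 11), cursors c1@2 c4@5 c2@9 c3@11, authorship 1......2..3
After op 4 (move_left): buffer="robtimdrxmr" (len 11), cursors c1@1 c4@4 c2@8 c3@10, authorship 1......2..3
After op 5 (insert('n')): buffer="rnobtnimdrnxmnr" (len 15), cursors c1@2 c4@6 c2@11 c3@14, authorship 11...4...22..33
After op 6 (insert('d')): buffer="rndobtndimdrndxmndr" (len 19), cursors c1@3 c4@8 c2@14 c3@18, authorship 111...44...222..333
After op 7 (insert('s')): buffer="rndsobtndsimdrndsxmndsr" (len 23), cursors c1@4 c4@10 c2@17 c3@22, authorship 1111...444...2222..3333
After op 8 (delete): buffer="rndobtndimdrndxmndr" (len 19), cursors c1@3 c4@8 c2@14 c3@18, authorship 111...44...222..333
Authorship (.=original, N=cursor N): 1 1 1 . . . 4 4 . . . 2 2 2 . . 3 3 3
Index 11: author = 2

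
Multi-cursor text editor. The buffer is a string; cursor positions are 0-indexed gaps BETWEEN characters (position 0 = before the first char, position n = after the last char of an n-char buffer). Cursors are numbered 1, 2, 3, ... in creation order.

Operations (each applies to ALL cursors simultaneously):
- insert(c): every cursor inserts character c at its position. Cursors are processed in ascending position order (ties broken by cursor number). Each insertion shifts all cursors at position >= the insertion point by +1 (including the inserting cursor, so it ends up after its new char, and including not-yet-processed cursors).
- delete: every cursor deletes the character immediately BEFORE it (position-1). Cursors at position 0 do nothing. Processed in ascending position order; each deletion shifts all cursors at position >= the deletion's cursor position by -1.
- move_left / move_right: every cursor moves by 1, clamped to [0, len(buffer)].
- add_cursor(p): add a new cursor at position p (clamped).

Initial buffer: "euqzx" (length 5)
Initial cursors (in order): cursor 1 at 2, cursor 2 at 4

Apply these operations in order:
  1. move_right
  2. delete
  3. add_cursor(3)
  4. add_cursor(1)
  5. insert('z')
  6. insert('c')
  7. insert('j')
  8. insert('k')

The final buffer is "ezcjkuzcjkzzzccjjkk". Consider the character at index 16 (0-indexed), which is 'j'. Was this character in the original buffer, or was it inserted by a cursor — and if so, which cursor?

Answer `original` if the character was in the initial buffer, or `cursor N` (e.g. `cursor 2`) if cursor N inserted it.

Answer: cursor 3

Derivation:
After op 1 (move_right): buffer="euqzx" (len 5), cursors c1@3 c2@5, authorship .....
After op 2 (delete): buffer="euz" (len 3), cursors c1@2 c2@3, authorship ...
After op 3 (add_cursor(3)): buffer="euz" (len 3), cursors c1@2 c2@3 c3@3, authorship ...
After op 4 (add_cursor(1)): buffer="euz" (len 3), cursors c4@1 c1@2 c2@3 c3@3, authorship ...
After op 5 (insert('z')): buffer="ezuzzzz" (len 7), cursors c4@2 c1@4 c2@7 c3@7, authorship .4.1.23
After op 6 (insert('c')): buffer="ezcuzczzzcc" (len 11), cursors c4@3 c1@6 c2@11 c3@11, authorship .44.11.2323
After op 7 (insert('j')): buffer="ezcjuzcjzzzccjj" (len 15), cursors c4@4 c1@8 c2@15 c3@15, authorship .444.111.232323
After op 8 (insert('k')): buffer="ezcjkuzcjkzzzccjjkk" (len 19), cursors c4@5 c1@10 c2@19 c3@19, authorship .4444.1111.23232323
Authorship (.=original, N=cursor N): . 4 4 4 4 . 1 1 1 1 . 2 3 2 3 2 3 2 3
Index 16: author = 3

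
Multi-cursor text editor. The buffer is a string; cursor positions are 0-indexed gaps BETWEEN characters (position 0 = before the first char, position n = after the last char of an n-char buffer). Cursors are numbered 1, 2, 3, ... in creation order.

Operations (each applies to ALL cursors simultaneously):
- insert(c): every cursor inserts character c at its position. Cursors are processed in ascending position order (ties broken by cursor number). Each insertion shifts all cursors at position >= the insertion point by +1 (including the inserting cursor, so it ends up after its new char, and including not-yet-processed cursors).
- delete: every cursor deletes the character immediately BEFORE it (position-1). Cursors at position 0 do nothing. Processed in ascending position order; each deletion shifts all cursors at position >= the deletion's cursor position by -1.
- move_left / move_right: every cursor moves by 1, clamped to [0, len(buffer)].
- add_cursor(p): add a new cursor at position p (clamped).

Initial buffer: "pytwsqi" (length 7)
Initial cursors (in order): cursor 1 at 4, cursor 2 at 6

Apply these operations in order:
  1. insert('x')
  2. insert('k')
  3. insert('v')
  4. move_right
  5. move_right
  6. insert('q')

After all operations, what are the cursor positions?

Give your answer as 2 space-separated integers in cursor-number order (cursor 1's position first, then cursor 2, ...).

Answer: 10 15

Derivation:
After op 1 (insert('x')): buffer="pytwxsqxi" (len 9), cursors c1@5 c2@8, authorship ....1..2.
After op 2 (insert('k')): buffer="pytwxksqxki" (len 11), cursors c1@6 c2@10, authorship ....11..22.
After op 3 (insert('v')): buffer="pytwxkvsqxkvi" (len 13), cursors c1@7 c2@12, authorship ....111..222.
After op 4 (move_right): buffer="pytwxkvsqxkvi" (len 13), cursors c1@8 c2@13, authorship ....111..222.
After op 5 (move_right): buffer="pytwxkvsqxkvi" (len 13), cursors c1@9 c2@13, authorship ....111..222.
After op 6 (insert('q')): buffer="pytwxkvsqqxkviq" (len 15), cursors c1@10 c2@15, authorship ....111..1222.2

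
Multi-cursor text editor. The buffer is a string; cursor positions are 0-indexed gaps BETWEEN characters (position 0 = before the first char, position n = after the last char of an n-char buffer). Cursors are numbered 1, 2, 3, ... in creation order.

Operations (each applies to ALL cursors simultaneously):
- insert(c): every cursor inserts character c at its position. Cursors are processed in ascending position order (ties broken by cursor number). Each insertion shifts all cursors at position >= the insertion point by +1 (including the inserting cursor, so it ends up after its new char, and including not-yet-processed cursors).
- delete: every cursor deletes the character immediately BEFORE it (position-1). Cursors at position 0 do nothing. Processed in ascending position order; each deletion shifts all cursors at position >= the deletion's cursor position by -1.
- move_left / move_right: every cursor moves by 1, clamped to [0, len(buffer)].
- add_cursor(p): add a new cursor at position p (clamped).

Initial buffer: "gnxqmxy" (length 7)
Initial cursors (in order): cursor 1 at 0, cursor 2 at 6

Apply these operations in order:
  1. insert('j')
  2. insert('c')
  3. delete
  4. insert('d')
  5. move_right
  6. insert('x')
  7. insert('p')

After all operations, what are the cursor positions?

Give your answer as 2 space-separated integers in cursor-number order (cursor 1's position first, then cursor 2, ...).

After op 1 (insert('j')): buffer="jgnxqmxjy" (len 9), cursors c1@1 c2@8, authorship 1......2.
After op 2 (insert('c')): buffer="jcgnxqmxjcy" (len 11), cursors c1@2 c2@10, authorship 11......22.
After op 3 (delete): buffer="jgnxqmxjy" (len 9), cursors c1@1 c2@8, authorship 1......2.
After op 4 (insert('d')): buffer="jdgnxqmxjdy" (len 11), cursors c1@2 c2@10, authorship 11......22.
After op 5 (move_right): buffer="jdgnxqmxjdy" (len 11), cursors c1@3 c2@11, authorship 11......22.
After op 6 (insert('x')): buffer="jdgxnxqmxjdyx" (len 13), cursors c1@4 c2@13, authorship 11.1.....22.2
After op 7 (insert('p')): buffer="jdgxpnxqmxjdyxp" (len 15), cursors c1@5 c2@15, authorship 11.11.....22.22

Answer: 5 15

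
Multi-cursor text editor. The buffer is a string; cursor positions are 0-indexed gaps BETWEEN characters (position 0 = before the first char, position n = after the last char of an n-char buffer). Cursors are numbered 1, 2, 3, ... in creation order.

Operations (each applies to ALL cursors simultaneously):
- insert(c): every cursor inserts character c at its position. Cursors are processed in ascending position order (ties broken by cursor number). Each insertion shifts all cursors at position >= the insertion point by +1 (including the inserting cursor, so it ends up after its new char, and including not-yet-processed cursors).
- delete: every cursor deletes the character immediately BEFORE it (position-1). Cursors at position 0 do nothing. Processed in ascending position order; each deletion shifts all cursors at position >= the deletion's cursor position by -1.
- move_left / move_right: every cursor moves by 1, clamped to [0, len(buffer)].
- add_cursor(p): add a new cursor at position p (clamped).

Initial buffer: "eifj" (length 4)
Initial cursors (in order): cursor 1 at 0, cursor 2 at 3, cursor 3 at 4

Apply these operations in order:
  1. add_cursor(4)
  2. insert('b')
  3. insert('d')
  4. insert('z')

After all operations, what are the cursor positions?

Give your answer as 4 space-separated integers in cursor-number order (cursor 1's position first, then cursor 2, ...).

After op 1 (add_cursor(4)): buffer="eifj" (len 4), cursors c1@0 c2@3 c3@4 c4@4, authorship ....
After op 2 (insert('b')): buffer="beifbjbb" (len 8), cursors c1@1 c2@5 c3@8 c4@8, authorship 1...2.34
After op 3 (insert('d')): buffer="bdeifbdjbbdd" (len 12), cursors c1@2 c2@7 c3@12 c4@12, authorship 11...22.3434
After op 4 (insert('z')): buffer="bdzeifbdzjbbddzz" (len 16), cursors c1@3 c2@9 c3@16 c4@16, authorship 111...222.343434

Answer: 3 9 16 16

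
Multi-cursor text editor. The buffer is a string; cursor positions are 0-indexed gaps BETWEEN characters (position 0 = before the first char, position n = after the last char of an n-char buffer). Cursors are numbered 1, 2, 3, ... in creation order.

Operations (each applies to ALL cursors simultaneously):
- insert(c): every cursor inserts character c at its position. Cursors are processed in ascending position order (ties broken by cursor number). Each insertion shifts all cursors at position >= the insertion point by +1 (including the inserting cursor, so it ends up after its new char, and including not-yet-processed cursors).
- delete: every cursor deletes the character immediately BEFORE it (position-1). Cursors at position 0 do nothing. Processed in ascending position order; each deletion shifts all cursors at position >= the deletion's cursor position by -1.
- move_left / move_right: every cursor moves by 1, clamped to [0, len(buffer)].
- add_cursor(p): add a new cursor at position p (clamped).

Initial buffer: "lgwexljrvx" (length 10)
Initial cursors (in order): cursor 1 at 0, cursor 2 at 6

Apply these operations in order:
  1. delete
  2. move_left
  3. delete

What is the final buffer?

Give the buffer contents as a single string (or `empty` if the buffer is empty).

After op 1 (delete): buffer="lgwexjrvx" (len 9), cursors c1@0 c2@5, authorship .........
After op 2 (move_left): buffer="lgwexjrvx" (len 9), cursors c1@0 c2@4, authorship .........
After op 3 (delete): buffer="lgwxjrvx" (len 8), cursors c1@0 c2@3, authorship ........

Answer: lgwxjrvx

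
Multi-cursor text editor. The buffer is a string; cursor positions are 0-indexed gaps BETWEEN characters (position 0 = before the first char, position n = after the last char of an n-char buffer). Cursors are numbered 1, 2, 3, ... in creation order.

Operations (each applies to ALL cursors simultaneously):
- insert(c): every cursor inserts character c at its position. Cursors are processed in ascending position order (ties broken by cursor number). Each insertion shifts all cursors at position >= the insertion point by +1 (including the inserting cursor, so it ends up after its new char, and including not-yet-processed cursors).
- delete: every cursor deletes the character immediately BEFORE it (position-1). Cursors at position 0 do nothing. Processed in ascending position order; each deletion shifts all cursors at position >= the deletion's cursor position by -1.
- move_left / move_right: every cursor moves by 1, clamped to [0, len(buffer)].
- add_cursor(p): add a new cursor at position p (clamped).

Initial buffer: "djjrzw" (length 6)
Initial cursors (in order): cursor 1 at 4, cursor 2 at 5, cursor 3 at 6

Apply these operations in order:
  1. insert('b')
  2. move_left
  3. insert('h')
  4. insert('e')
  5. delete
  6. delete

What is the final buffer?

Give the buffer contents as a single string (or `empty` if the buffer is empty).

Answer: djjrbzbwb

Derivation:
After op 1 (insert('b')): buffer="djjrbzbwb" (len 9), cursors c1@5 c2@7 c3@9, authorship ....1.2.3
After op 2 (move_left): buffer="djjrbzbwb" (len 9), cursors c1@4 c2@6 c3@8, authorship ....1.2.3
After op 3 (insert('h')): buffer="djjrhbzhbwhb" (len 12), cursors c1@5 c2@8 c3@11, authorship ....11.22.33
After op 4 (insert('e')): buffer="djjrhebzhebwheb" (len 15), cursors c1@6 c2@10 c3@14, authorship ....111.222.333
After op 5 (delete): buffer="djjrhbzhbwhb" (len 12), cursors c1@5 c2@8 c3@11, authorship ....11.22.33
After op 6 (delete): buffer="djjrbzbwb" (len 9), cursors c1@4 c2@6 c3@8, authorship ....1.2.3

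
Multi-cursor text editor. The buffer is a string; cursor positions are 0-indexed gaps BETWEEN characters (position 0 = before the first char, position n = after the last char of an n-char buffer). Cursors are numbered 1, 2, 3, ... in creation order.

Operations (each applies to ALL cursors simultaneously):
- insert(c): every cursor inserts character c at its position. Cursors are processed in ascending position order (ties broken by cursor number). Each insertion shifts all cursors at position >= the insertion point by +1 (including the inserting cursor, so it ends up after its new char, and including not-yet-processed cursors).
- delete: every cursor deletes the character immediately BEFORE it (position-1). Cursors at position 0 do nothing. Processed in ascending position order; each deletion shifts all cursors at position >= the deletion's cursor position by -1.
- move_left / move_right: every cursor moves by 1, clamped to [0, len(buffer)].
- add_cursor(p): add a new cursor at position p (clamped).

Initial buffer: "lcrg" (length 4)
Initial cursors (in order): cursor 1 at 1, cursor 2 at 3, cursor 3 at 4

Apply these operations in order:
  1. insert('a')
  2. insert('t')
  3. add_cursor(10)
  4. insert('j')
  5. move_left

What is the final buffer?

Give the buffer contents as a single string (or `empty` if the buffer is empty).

After op 1 (insert('a')): buffer="lacraga" (len 7), cursors c1@2 c2@5 c3@7, authorship .1..2.3
After op 2 (insert('t')): buffer="latcratgat" (len 10), cursors c1@3 c2@7 c3@10, authorship .11..22.33
After op 3 (add_cursor(10)): buffer="latcratgat" (len 10), cursors c1@3 c2@7 c3@10 c4@10, authorship .11..22.33
After op 4 (insert('j')): buffer="latjcratjgatjj" (len 14), cursors c1@4 c2@9 c3@14 c4@14, authorship .111..222.3334
After op 5 (move_left): buffer="latjcratjgatjj" (len 14), cursors c1@3 c2@8 c3@13 c4@13, authorship .111..222.3334

Answer: latjcratjgatjj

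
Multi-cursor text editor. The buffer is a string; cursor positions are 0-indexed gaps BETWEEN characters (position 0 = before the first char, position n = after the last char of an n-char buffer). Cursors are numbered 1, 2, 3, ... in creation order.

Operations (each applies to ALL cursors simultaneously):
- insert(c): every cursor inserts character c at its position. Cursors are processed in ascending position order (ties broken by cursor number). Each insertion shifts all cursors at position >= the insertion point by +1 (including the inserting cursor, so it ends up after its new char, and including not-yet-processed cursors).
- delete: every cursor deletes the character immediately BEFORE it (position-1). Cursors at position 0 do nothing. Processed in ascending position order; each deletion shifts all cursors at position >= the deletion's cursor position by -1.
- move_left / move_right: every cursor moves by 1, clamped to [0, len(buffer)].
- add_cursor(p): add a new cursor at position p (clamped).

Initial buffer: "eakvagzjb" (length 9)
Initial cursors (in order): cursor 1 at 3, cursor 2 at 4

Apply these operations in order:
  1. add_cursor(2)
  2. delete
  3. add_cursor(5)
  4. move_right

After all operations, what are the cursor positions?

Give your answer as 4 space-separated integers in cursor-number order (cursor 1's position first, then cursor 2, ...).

Answer: 2 2 2 6

Derivation:
After op 1 (add_cursor(2)): buffer="eakvagzjb" (len 9), cursors c3@2 c1@3 c2@4, authorship .........
After op 2 (delete): buffer="eagzjb" (len 6), cursors c1@1 c2@1 c3@1, authorship ......
After op 3 (add_cursor(5)): buffer="eagzjb" (len 6), cursors c1@1 c2@1 c3@1 c4@5, authorship ......
After op 4 (move_right): buffer="eagzjb" (len 6), cursors c1@2 c2@2 c3@2 c4@6, authorship ......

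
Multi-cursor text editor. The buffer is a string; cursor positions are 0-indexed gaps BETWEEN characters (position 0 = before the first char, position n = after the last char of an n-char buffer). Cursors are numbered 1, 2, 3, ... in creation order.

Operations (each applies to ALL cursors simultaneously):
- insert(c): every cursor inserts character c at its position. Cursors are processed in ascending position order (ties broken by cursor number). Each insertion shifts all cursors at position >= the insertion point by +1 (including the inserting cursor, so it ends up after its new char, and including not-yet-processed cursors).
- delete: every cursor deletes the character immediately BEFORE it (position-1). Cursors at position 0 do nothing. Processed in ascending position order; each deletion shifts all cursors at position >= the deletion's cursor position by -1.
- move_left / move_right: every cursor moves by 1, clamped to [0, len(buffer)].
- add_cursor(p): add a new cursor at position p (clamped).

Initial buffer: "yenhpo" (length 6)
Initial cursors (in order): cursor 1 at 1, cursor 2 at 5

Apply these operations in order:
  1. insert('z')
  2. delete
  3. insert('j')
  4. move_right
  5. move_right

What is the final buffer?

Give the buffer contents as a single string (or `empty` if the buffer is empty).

Answer: yjenhpjo

Derivation:
After op 1 (insert('z')): buffer="yzenhpzo" (len 8), cursors c1@2 c2@7, authorship .1....2.
After op 2 (delete): buffer="yenhpo" (len 6), cursors c1@1 c2@5, authorship ......
After op 3 (insert('j')): buffer="yjenhpjo" (len 8), cursors c1@2 c2@7, authorship .1....2.
After op 4 (move_right): buffer="yjenhpjo" (len 8), cursors c1@3 c2@8, authorship .1....2.
After op 5 (move_right): buffer="yjenhpjo" (len 8), cursors c1@4 c2@8, authorship .1....2.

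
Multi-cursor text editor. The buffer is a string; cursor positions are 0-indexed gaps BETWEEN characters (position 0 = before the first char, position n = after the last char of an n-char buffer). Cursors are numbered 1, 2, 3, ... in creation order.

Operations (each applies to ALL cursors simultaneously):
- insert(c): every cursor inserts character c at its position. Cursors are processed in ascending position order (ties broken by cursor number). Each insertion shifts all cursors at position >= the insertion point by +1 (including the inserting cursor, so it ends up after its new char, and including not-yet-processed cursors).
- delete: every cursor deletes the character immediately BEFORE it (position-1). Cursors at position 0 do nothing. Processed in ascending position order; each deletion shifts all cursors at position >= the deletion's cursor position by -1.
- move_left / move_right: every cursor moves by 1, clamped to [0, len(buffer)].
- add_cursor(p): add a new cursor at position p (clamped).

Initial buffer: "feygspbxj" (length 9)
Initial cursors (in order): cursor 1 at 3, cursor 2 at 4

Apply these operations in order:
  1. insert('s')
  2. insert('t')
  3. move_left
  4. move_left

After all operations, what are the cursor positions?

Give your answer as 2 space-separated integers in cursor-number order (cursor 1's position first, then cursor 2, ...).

After op 1 (insert('s')): buffer="feysgsspbxj" (len 11), cursors c1@4 c2@6, authorship ...1.2.....
After op 2 (insert('t')): buffer="feystgstspbxj" (len 13), cursors c1@5 c2@8, authorship ...11.22.....
After op 3 (move_left): buffer="feystgstspbxj" (len 13), cursors c1@4 c2@7, authorship ...11.22.....
After op 4 (move_left): buffer="feystgstspbxj" (len 13), cursors c1@3 c2@6, authorship ...11.22.....

Answer: 3 6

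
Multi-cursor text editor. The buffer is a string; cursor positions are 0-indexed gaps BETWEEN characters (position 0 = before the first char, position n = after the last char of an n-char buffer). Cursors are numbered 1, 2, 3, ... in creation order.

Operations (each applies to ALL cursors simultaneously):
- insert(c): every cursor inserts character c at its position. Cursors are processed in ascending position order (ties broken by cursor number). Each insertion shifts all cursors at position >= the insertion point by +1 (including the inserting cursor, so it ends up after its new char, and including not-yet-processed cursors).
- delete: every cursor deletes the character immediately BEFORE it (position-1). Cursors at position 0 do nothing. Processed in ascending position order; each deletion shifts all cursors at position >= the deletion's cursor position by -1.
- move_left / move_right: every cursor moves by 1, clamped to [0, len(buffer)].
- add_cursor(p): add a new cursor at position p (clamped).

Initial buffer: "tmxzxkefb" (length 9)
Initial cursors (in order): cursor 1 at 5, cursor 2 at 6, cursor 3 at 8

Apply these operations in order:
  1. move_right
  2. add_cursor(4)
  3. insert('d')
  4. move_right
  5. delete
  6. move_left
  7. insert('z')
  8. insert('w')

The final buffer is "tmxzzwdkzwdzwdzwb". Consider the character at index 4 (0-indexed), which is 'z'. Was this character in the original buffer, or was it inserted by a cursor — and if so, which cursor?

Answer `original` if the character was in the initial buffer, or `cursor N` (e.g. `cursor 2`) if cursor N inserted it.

Answer: cursor 4

Derivation:
After op 1 (move_right): buffer="tmxzxkefb" (len 9), cursors c1@6 c2@7 c3@9, authorship .........
After op 2 (add_cursor(4)): buffer="tmxzxkefb" (len 9), cursors c4@4 c1@6 c2@7 c3@9, authorship .........
After op 3 (insert('d')): buffer="tmxzdxkdedfbd" (len 13), cursors c4@5 c1@8 c2@10 c3@13, authorship ....4..1.2..3
After op 4 (move_right): buffer="tmxzdxkdedfbd" (len 13), cursors c4@6 c1@9 c2@11 c3@13, authorship ....4..1.2..3
After op 5 (delete): buffer="tmxzdkddb" (len 9), cursors c4@5 c1@7 c2@8 c3@9, authorship ....4.12.
After op 6 (move_left): buffer="tmxzdkddb" (len 9), cursors c4@4 c1@6 c2@7 c3@8, authorship ....4.12.
After op 7 (insert('z')): buffer="tmxzzdkzdzdzb" (len 13), cursors c4@5 c1@8 c2@10 c3@12, authorship ....44.11223.
After op 8 (insert('w')): buffer="tmxzzwdkzwdzwdzwb" (len 17), cursors c4@6 c1@10 c2@13 c3@16, authorship ....444.11122233.
Authorship (.=original, N=cursor N): . . . . 4 4 4 . 1 1 1 2 2 2 3 3 .
Index 4: author = 4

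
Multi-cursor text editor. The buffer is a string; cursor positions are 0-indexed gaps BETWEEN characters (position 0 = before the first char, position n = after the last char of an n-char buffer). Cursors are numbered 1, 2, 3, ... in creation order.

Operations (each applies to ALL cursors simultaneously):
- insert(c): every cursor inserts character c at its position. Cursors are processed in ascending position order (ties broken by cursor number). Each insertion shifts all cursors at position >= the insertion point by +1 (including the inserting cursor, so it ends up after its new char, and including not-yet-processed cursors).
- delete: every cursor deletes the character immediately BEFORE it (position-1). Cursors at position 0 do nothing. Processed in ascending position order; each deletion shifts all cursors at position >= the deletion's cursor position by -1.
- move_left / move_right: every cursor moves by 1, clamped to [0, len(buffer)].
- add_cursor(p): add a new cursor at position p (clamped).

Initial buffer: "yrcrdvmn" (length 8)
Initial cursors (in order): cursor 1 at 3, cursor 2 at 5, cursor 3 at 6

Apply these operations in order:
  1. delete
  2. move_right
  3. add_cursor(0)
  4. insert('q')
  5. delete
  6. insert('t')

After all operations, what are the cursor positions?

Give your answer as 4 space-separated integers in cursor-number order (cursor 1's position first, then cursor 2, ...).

Answer: 5 8 8 1

Derivation:
After op 1 (delete): buffer="yrrmn" (len 5), cursors c1@2 c2@3 c3@3, authorship .....
After op 2 (move_right): buffer="yrrmn" (len 5), cursors c1@3 c2@4 c3@4, authorship .....
After op 3 (add_cursor(0)): buffer="yrrmn" (len 5), cursors c4@0 c1@3 c2@4 c3@4, authorship .....
After op 4 (insert('q')): buffer="qyrrqmqqn" (len 9), cursors c4@1 c1@5 c2@8 c3@8, authorship 4...1.23.
After op 5 (delete): buffer="yrrmn" (len 5), cursors c4@0 c1@3 c2@4 c3@4, authorship .....
After op 6 (insert('t')): buffer="tyrrtmttn" (len 9), cursors c4@1 c1@5 c2@8 c3@8, authorship 4...1.23.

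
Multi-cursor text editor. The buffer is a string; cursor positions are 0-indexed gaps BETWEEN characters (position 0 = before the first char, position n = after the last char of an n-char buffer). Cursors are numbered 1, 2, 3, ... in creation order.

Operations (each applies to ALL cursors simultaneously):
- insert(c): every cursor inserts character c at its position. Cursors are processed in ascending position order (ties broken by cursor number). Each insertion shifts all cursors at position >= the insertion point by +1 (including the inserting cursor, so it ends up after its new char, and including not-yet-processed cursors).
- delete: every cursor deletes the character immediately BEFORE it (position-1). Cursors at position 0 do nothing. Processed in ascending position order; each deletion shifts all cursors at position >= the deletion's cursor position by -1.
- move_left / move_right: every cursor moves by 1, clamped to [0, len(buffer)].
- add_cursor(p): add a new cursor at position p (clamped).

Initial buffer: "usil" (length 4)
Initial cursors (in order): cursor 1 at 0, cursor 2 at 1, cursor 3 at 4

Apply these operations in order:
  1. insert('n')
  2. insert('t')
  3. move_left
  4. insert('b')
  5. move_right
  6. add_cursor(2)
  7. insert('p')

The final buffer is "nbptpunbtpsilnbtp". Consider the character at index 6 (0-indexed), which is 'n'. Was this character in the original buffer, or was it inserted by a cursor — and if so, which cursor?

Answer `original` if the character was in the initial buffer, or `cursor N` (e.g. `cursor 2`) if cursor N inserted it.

Answer: cursor 2

Derivation:
After op 1 (insert('n')): buffer="nunsiln" (len 7), cursors c1@1 c2@3 c3@7, authorship 1.2...3
After op 2 (insert('t')): buffer="ntuntsilnt" (len 10), cursors c1@2 c2@5 c3@10, authorship 11.22...33
After op 3 (move_left): buffer="ntuntsilnt" (len 10), cursors c1@1 c2@4 c3@9, authorship 11.22...33
After op 4 (insert('b')): buffer="nbtunbtsilnbt" (len 13), cursors c1@2 c2@6 c3@12, authorship 111.222...333
After op 5 (move_right): buffer="nbtunbtsilnbt" (len 13), cursors c1@3 c2@7 c3@13, authorship 111.222...333
After op 6 (add_cursor(2)): buffer="nbtunbtsilnbt" (len 13), cursors c4@2 c1@3 c2@7 c3@13, authorship 111.222...333
After op 7 (insert('p')): buffer="nbptpunbtpsilnbtp" (len 17), cursors c4@3 c1@5 c2@10 c3@17, authorship 11411.2222...3333
Authorship (.=original, N=cursor N): 1 1 4 1 1 . 2 2 2 2 . . . 3 3 3 3
Index 6: author = 2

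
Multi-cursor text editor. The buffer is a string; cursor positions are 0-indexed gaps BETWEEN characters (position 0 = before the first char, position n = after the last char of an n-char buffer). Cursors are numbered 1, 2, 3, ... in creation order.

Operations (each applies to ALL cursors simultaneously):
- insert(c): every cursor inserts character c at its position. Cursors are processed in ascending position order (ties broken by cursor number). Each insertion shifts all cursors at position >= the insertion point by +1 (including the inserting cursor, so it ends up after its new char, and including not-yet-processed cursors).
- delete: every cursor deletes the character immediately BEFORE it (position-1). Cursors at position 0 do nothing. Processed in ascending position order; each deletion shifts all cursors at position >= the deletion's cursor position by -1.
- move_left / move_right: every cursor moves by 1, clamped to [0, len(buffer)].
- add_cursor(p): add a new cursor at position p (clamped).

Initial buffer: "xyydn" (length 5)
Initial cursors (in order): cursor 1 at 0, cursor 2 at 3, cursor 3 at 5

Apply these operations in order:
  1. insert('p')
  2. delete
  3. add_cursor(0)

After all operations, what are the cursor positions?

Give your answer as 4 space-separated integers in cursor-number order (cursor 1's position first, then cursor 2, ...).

After op 1 (insert('p')): buffer="pxyypdnp" (len 8), cursors c1@1 c2@5 c3@8, authorship 1...2..3
After op 2 (delete): buffer="xyydn" (len 5), cursors c1@0 c2@3 c3@5, authorship .....
After op 3 (add_cursor(0)): buffer="xyydn" (len 5), cursors c1@0 c4@0 c2@3 c3@5, authorship .....

Answer: 0 3 5 0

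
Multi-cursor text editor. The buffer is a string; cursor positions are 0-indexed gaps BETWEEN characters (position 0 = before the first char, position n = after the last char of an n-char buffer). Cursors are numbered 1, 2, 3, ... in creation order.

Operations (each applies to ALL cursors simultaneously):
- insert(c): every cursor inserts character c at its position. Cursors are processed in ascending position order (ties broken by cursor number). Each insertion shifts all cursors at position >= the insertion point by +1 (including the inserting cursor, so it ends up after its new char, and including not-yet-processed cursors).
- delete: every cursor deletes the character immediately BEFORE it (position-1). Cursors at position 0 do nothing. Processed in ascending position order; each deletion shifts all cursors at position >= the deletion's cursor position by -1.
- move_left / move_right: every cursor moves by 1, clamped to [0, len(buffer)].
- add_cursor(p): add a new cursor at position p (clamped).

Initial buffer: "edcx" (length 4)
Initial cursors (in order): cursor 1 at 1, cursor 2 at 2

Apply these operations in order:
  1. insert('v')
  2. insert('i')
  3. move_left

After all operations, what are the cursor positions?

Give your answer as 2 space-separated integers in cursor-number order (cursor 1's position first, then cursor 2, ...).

Answer: 2 5

Derivation:
After op 1 (insert('v')): buffer="evdvcx" (len 6), cursors c1@2 c2@4, authorship .1.2..
After op 2 (insert('i')): buffer="evidvicx" (len 8), cursors c1@3 c2@6, authorship .11.22..
After op 3 (move_left): buffer="evidvicx" (len 8), cursors c1@2 c2@5, authorship .11.22..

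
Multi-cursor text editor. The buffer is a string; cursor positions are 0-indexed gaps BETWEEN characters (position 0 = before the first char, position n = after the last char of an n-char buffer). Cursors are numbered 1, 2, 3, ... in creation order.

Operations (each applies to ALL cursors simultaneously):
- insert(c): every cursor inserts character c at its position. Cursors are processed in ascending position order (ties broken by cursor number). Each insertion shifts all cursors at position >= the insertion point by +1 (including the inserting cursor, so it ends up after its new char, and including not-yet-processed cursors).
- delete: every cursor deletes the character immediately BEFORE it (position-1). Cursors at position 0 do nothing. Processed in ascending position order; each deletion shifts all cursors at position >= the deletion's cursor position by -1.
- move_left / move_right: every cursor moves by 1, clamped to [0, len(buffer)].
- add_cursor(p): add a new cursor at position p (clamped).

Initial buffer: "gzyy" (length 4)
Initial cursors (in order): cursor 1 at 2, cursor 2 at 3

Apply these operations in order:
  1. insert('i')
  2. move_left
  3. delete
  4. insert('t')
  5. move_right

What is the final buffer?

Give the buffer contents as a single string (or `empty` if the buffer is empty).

After op 1 (insert('i')): buffer="gziyiy" (len 6), cursors c1@3 c2@5, authorship ..1.2.
After op 2 (move_left): buffer="gziyiy" (len 6), cursors c1@2 c2@4, authorship ..1.2.
After op 3 (delete): buffer="giiy" (len 4), cursors c1@1 c2@2, authorship .12.
After op 4 (insert('t')): buffer="gtitiy" (len 6), cursors c1@2 c2@4, authorship .1122.
After op 5 (move_right): buffer="gtitiy" (len 6), cursors c1@3 c2@5, authorship .1122.

Answer: gtitiy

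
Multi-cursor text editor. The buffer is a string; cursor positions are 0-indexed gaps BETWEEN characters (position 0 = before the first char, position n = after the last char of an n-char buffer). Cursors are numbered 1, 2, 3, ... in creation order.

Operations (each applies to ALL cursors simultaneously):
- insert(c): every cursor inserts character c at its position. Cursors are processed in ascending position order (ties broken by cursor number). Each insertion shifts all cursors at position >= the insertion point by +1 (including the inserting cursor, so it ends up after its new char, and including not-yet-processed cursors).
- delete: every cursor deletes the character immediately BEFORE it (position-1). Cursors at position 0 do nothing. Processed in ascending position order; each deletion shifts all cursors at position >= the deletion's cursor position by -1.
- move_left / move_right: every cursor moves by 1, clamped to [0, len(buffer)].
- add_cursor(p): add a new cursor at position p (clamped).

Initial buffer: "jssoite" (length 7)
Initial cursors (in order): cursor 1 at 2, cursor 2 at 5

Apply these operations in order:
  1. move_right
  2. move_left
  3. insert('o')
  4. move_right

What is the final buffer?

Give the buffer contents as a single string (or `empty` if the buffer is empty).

After op 1 (move_right): buffer="jssoite" (len 7), cursors c1@3 c2@6, authorship .......
After op 2 (move_left): buffer="jssoite" (len 7), cursors c1@2 c2@5, authorship .......
After op 3 (insert('o')): buffer="jsosoiote" (len 9), cursors c1@3 c2@7, authorship ..1...2..
After op 4 (move_right): buffer="jsosoiote" (len 9), cursors c1@4 c2@8, authorship ..1...2..

Answer: jsosoiote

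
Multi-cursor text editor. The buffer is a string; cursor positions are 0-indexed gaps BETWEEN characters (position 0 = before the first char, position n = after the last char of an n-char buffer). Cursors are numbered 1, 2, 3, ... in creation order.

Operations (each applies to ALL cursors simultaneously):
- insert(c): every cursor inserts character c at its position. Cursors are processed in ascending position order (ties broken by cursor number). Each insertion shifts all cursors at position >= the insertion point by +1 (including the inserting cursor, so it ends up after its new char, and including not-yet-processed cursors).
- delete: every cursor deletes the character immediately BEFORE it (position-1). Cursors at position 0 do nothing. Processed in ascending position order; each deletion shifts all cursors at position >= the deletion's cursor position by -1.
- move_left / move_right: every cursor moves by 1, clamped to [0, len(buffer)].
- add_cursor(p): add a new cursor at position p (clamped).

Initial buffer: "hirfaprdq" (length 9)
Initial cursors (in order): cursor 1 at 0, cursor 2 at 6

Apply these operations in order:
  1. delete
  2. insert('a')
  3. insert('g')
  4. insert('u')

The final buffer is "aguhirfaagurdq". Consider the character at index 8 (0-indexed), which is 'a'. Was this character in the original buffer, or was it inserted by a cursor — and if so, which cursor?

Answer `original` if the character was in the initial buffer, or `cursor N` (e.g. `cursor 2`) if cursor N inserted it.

After op 1 (delete): buffer="hirfardq" (len 8), cursors c1@0 c2@5, authorship ........
After op 2 (insert('a')): buffer="ahirfaardq" (len 10), cursors c1@1 c2@7, authorship 1.....2...
After op 3 (insert('g')): buffer="aghirfaagrdq" (len 12), cursors c1@2 c2@9, authorship 11.....22...
After op 4 (insert('u')): buffer="aguhirfaagurdq" (len 14), cursors c1@3 c2@11, authorship 111.....222...
Authorship (.=original, N=cursor N): 1 1 1 . . . . . 2 2 2 . . .
Index 8: author = 2

Answer: cursor 2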